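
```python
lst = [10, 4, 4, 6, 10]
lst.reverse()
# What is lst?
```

[10, 6, 4, 4, 10]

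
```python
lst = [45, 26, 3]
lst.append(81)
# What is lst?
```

[45, 26, 3, 81]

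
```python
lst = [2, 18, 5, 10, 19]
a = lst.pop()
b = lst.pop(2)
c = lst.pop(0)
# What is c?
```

After line 1: lst = [2, 18, 5, 10, 19]
After line 2 (pop() -> a = 19): lst = [2, 18, 5, 10]
After line 3 (pop(2) -> b = 5): lst = [2, 18, 10]
After line 4 (pop(0) -> c = 2): lst = [18, 10]

2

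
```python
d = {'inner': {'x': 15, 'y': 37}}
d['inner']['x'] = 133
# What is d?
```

After line 1: d = {'inner': {'x': 15, 'y': 37}}
After line 2 (inner x overwritten): d = {'inner': {'x': 133, 'y': 37}}

{'inner': {'x': 133, 'y': 37}}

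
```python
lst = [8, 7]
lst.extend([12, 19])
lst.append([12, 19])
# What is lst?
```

After line 1: lst = [8, 7]
After line 2 (extend unpacks [12, 19]): lst = [8, 7, 12, 19]
After line 3 (append adds [12, 19] as single element): lst = [8, 7, 12, 19, [12, 19]]

[8, 7, 12, 19, [12, 19]]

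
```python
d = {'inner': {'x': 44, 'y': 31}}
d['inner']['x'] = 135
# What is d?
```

After line 1: d = {'inner': {'x': 44, 'y': 31}}
After line 2 (inner x overwritten): d = {'inner': {'x': 135, 'y': 31}}

{'inner': {'x': 135, 'y': 31}}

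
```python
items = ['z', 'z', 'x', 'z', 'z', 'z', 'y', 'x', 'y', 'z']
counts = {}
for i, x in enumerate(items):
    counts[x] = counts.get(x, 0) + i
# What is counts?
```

Initial: counts = {}, items = ['z', 'z', 'x', 'z', 'z', 'z', 'y', 'x', 'y', 'z']
i=0, x='z': counts = {'z': 0}
i=1, x='z': counts = {'z': 1}
i=2, x='x': counts = {'z': 1, 'x': 2}
i=3, x='z': counts = {'z': 4, 'x': 2}
i=4, x='z': counts = {'z': 8, 'x': 2}
i=5, x='z': counts = {'z': 13, 'x': 2}
i=6, x='y': counts = {'z': 13, 'x': 2, 'y': 6}
i=7, x='x': counts = {'z': 13, 'x': 9, 'y': 6}
i=8, x='y': counts = {'z': 13, 'x': 9, 'y': 14}
i=9, x='z': counts = {'z': 22, 'x': 9, 'y': 14}

{'z': 22, 'x': 9, 'y': 14}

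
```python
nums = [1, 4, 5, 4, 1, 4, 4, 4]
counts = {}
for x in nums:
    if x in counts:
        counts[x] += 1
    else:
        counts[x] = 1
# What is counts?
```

Initial: counts = {}, nums = [1, 4, 5, 4, 1, 4, 4, 4]
See 1: counts = {1: 1}
See 4: counts = {1: 1, 4: 1}
See 5: counts = {1: 1, 4: 1, 5: 1}
See 4: counts = {1: 1, 4: 2, 5: 1}
See 1: counts = {1: 2, 4: 2, 5: 1}
See 4: counts = {1: 2, 4: 3, 5: 1}
See 4: counts = {1: 2, 4: 4, 5: 1}
See 4: counts = {1: 2, 4: 5, 5: 1}

{1: 2, 4: 5, 5: 1}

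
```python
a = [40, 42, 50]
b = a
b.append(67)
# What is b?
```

After line 1: a = [40, 42, 50]
After line 2 (b = a is an alias, same object): a = [40, 42, 50], b = [40, 42, 50]
After line 3 (b.append mutates the shared list): a = [40, 42, 50, 67], b = [40, 42, 50, 67]

[40, 42, 50, 67]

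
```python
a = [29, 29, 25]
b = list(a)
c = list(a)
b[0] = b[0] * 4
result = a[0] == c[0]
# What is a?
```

After line 1: a = [29, 29, 25]
After line 2 (b = list(a), copy): a = [29, 29, 25], b = [29, 29, 25]
After line 3 (c = list(a) is a copy, new object): c = [29, 29, 25]
After line 4 (b[0] = 29 * 4 = 116; only b mutates (copy)): a = [29, 29, 25], b = [116, 29, 25], c = [29, 29, 25]
After line 5 (a[0] = 29, c[0] = 29; result = True)

[29, 29, 25]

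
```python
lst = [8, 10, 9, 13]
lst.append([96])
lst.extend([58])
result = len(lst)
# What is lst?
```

After line 1: lst = [8, 10, 9, 13]
After line 2 (append adds [96] as single element): lst = [8, 10, 9, 13, [96]]
After line 3 (extend unpacks [58], adds 58): lst = [8, 10, 9, 13, [96], 58]
After line 4: result = len(lst) = 6

[8, 10, 9, 13, [96], 58]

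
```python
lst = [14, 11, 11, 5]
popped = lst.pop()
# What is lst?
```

[14, 11, 11]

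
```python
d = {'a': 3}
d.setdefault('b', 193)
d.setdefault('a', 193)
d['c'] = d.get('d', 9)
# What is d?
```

After line 1: d = {'a': 3}
After line 2 (setdefault adds 'b'=193): d = {'a': 3, 'b': 193}
After line 3 (setdefault 'a' no-op, already exists): d = {'a': 3, 'b': 193}
After line 4 (get('d', 9) returns default since 'd' not in d): d = {'a': 3, 'b': 193, 'c': 9}

{'a': 3, 'b': 193, 'c': 9}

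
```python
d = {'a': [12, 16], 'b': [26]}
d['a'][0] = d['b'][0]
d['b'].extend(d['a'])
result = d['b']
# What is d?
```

After line 1: d = {'a': [12, 16], 'b': [26]}
After line 2 (a[0] = b[0] = 26): d = {'a': [26, 16], 'b': [26]}
After line 3 (b.extend(a) appends [26, 16]): d = {'a': [26, 16], 'b': [26, 26, 16]}
After line 4: result = d['b'] = [26, 26, 16]

{'a': [26, 16], 'b': [26, 26, 16]}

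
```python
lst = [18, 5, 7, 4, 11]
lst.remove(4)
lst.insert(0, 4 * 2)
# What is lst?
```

After line 1: lst = [18, 5, 7, 4, 11]
After line 2 (remove first 4): lst = [18, 5, 7, 11]
After line 3 (insert 8 at index 0): lst = [8, 18, 5, 7, 11]

[8, 18, 5, 7, 11]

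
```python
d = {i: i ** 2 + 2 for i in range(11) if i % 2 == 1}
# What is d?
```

{1: 3, 3: 11, 5: 27, 7: 51, 9: 83}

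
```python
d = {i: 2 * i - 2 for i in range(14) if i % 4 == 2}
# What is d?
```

{2: 2, 6: 10, 10: 18}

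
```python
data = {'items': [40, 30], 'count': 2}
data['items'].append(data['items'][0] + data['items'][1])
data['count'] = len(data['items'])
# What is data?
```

After line 1: data = {'items': [40, 30], 'count': 2}
After line 2 (append 40 + 30 = 70): data = {'items': [40, 30, 70], 'count': 2}
After line 3 (count = len(items) = 3): data = {'items': [40, 30, 70], 'count': 3}

{'items': [40, 30, 70], 'count': 3}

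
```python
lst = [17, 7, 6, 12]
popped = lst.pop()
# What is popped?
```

12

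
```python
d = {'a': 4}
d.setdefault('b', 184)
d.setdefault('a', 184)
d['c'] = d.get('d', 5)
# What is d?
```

After line 1: d = {'a': 4}
After line 2 (setdefault adds 'b'=184): d = {'a': 4, 'b': 184}
After line 3 (setdefault 'a' no-op, already exists): d = {'a': 4, 'b': 184}
After line 4 (get('d', 5) returns default since 'd' not in d): d = {'a': 4, 'b': 184, 'c': 5}

{'a': 4, 'b': 184, 'c': 5}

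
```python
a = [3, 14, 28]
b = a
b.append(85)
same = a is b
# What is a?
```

After line 1: a = [3, 14, 28]
After line 2 (b = a is an alias, same object): a = [3, 14, 28], b = [3, 14, 28]
After line 3 (b.append mutates the shared list): a = [3, 14, 28, 85], b = [3, 14, 28, 85]
After line 4 (same = a is b; same object -> True): same = True

[3, 14, 28, 85]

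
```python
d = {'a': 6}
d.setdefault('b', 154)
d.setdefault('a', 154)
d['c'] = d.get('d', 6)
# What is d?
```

After line 1: d = {'a': 6}
After line 2 (setdefault adds 'b'=154): d = {'a': 6, 'b': 154}
After line 3 (setdefault 'a' no-op, already exists): d = {'a': 6, 'b': 154}
After line 4 (get('d', 6) returns default since 'd' not in d): d = {'a': 6, 'b': 154, 'c': 6}

{'a': 6, 'b': 154, 'c': 6}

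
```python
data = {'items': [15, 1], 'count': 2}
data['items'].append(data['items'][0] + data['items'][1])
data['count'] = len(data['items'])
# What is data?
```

After line 1: data = {'items': [15, 1], 'count': 2}
After line 2 (append 15 + 1 = 16): data = {'items': [15, 1, 16], 'count': 2}
After line 3 (count = len(items) = 3): data = {'items': [15, 1, 16], 'count': 3}

{'items': [15, 1, 16], 'count': 3}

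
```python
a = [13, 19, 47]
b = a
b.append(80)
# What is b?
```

After line 1: a = [13, 19, 47]
After line 2 (b = a is an alias, same object): a = [13, 19, 47], b = [13, 19, 47]
After line 3 (b.append mutates the shared list): a = [13, 19, 47, 80], b = [13, 19, 47, 80]

[13, 19, 47, 80]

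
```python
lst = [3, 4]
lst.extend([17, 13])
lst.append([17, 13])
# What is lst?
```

After line 1: lst = [3, 4]
After line 2 (extend unpacks [17, 13]): lst = [3, 4, 17, 13]
After line 3 (append adds [17, 13] as single element): lst = [3, 4, 17, 13, [17, 13]]

[3, 4, 17, 13, [17, 13]]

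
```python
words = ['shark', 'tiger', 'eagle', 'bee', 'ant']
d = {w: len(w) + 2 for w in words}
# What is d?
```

{'shark': 7, 'tiger': 7, 'eagle': 7, 'bee': 5, 'ant': 5}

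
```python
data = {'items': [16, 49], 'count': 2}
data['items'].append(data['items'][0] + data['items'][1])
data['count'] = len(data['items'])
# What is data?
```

After line 1: data = {'items': [16, 49], 'count': 2}
After line 2 (append 16 + 49 = 65): data = {'items': [16, 49, 65], 'count': 2}
After line 3 (count = len(items) = 3): data = {'items': [16, 49, 65], 'count': 3}

{'items': [16, 49, 65], 'count': 3}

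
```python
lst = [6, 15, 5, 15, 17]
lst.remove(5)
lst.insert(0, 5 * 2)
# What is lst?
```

After line 1: lst = [6, 15, 5, 15, 17]
After line 2 (remove first 5): lst = [6, 15, 15, 17]
After line 3 (insert 10 at index 0): lst = [10, 6, 15, 15, 17]

[10, 6, 15, 15, 17]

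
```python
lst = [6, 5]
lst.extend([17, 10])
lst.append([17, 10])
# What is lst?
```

After line 1: lst = [6, 5]
After line 2 (extend unpacks [17, 10]): lst = [6, 5, 17, 10]
After line 3 (append adds [17, 10] as single element): lst = [6, 5, 17, 10, [17, 10]]

[6, 5, 17, 10, [17, 10]]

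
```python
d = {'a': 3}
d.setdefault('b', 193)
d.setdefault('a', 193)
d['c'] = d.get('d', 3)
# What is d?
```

After line 1: d = {'a': 3}
After line 2 (setdefault adds 'b'=193): d = {'a': 3, 'b': 193}
After line 3 (setdefault 'a' no-op, already exists): d = {'a': 3, 'b': 193}
After line 4 (get('d', 3) returns default since 'd' not in d): d = {'a': 3, 'b': 193, 'c': 3}

{'a': 3, 'b': 193, 'c': 3}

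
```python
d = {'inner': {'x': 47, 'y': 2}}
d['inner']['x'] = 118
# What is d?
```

After line 1: d = {'inner': {'x': 47, 'y': 2}}
After line 2 (inner x overwritten): d = {'inner': {'x': 118, 'y': 2}}

{'inner': {'x': 118, 'y': 2}}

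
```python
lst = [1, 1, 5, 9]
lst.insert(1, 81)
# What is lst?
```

[1, 81, 1, 5, 9]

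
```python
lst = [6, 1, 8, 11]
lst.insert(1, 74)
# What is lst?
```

[6, 74, 1, 8, 11]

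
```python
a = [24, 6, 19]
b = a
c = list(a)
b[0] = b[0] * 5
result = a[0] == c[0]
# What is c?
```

After line 1: a = [24, 6, 19]
After line 2 (b = a, alias): a = [24, 6, 19], b = [24, 6, 19]
After line 3 (c = list(a) is a copy, new object): c = [24, 6, 19]
After line 4 (b[0] = 24 * 5 = 120; mutates shared a/b): a = b = [120, 6, 19], c = [24, 6, 19]
After line 5 (a[0] = 120, c[0] = 24; result = False)

[24, 6, 19]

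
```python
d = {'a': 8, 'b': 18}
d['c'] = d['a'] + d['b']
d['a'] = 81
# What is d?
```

After line 1: d = {'a': 8, 'b': 18}
After line 2 (d['c'] = 8 + 18): d = {'a': 8, 'b': 18, 'c': 26}
After line 3: d = {'a': 81, 'b': 18, 'c': 26}

{'a': 81, 'b': 18, 'c': 26}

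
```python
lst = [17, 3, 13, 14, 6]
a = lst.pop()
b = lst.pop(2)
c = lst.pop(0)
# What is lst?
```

After line 1: lst = [17, 3, 13, 14, 6]
After line 2 (pop() -> a = 6): lst = [17, 3, 13, 14]
After line 3 (pop(2) -> b = 13): lst = [17, 3, 14]
After line 4 (pop(0) -> c = 17): lst = [3, 14]

[3, 14]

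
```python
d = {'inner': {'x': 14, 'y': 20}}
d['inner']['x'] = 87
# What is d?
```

After line 1: d = {'inner': {'x': 14, 'y': 20}}
After line 2 (inner x overwritten): d = {'inner': {'x': 87, 'y': 20}}

{'inner': {'x': 87, 'y': 20}}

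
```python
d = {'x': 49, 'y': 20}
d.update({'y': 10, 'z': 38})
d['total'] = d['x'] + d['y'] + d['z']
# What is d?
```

After line 1: d = {'x': 49, 'y': 20}
After line 2 (y overwritten, z added): d = {'x': 49, 'y': 10, 'z': 38}
After line 3 (total = 49 + 10 + 38 = 97): d = {'x': 49, 'y': 10, 'z': 38, 'total': 97}

{'x': 49, 'y': 10, 'z': 38, 'total': 97}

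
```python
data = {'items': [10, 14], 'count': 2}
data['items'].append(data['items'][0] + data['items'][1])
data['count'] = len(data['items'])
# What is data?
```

After line 1: data = {'items': [10, 14], 'count': 2}
After line 2 (append 10 + 14 = 24): data = {'items': [10, 14, 24], 'count': 2}
After line 3 (count = len(items) = 3): data = {'items': [10, 14, 24], 'count': 3}

{'items': [10, 14, 24], 'count': 3}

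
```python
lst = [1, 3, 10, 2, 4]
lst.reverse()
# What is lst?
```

[4, 2, 10, 3, 1]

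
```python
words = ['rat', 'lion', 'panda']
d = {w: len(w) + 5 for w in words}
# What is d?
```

{'rat': 8, 'lion': 9, 'panda': 10}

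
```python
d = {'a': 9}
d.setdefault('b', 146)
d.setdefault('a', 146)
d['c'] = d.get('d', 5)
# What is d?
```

After line 1: d = {'a': 9}
After line 2 (setdefault adds 'b'=146): d = {'a': 9, 'b': 146}
After line 3 (setdefault 'a' no-op, already exists): d = {'a': 9, 'b': 146}
After line 4 (get('d', 5) returns default since 'd' not in d): d = {'a': 9, 'b': 146, 'c': 5}

{'a': 9, 'b': 146, 'c': 5}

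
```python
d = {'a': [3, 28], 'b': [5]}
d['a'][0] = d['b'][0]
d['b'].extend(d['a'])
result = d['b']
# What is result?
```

After line 1: d = {'a': [3, 28], 'b': [5]}
After line 2 (a[0] = b[0] = 5): d = {'a': [5, 28], 'b': [5]}
After line 3 (b.extend(a) appends [5, 28]): d = {'a': [5, 28], 'b': [5, 5, 28]}
After line 4: result = d['b'] = [5, 5, 28]

[5, 5, 28]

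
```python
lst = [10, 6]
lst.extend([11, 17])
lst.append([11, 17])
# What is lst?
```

After line 1: lst = [10, 6]
After line 2 (extend unpacks [11, 17]): lst = [10, 6, 11, 17]
After line 3 (append adds [11, 17] as single element): lst = [10, 6, 11, 17, [11, 17]]

[10, 6, 11, 17, [11, 17]]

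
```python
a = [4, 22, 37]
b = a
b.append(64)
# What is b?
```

After line 1: a = [4, 22, 37]
After line 2 (b = a is an alias, same object): a = [4, 22, 37], b = [4, 22, 37]
After line 3 (b.append mutates the shared list): a = [4, 22, 37, 64], b = [4, 22, 37, 64]

[4, 22, 37, 64]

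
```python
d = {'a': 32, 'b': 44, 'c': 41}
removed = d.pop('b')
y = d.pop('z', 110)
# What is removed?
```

After line 1: d = {'a': 32, 'b': 44, 'c': 41}
After line 2 (pop 'b' returns 44): d = {'a': 32, 'c': 41}, removed = 44
After line 3 (pop 'z' missing, returns default 110): d = {'a': 32, 'c': 41}, y = 110

44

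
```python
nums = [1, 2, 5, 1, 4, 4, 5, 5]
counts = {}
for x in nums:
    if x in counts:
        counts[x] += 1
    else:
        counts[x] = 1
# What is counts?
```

Initial: counts = {}, nums = [1, 2, 5, 1, 4, 4, 5, 5]
See 1: counts = {1: 1}
See 2: counts = {1: 1, 2: 1}
See 5: counts = {1: 1, 2: 1, 5: 1}
See 1: counts = {1: 2, 2: 1, 5: 1}
See 4: counts = {1: 2, 2: 1, 5: 1, 4: 1}
See 4: counts = {1: 2, 2: 1, 5: 1, 4: 2}
See 5: counts = {1: 2, 2: 1, 5: 2, 4: 2}
See 5: counts = {1: 2, 2: 1, 5: 3, 4: 2}

{1: 2, 2: 1, 5: 3, 4: 2}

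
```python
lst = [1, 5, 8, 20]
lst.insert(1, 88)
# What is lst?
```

[1, 88, 5, 8, 20]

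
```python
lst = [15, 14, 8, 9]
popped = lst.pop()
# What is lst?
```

[15, 14, 8]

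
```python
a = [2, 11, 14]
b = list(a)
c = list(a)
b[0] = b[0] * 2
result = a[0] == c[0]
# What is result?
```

After line 1: a = [2, 11, 14]
After line 2 (b = list(a), copy): a = [2, 11, 14], b = [2, 11, 14]
After line 3 (c = list(a) is a copy, new object): c = [2, 11, 14]
After line 4 (b[0] = 2 * 2 = 4; only b mutates (copy)): a = [2, 11, 14], b = [4, 11, 14], c = [2, 11, 14]
After line 5 (a[0] = 2, c[0] = 2; result = True)

True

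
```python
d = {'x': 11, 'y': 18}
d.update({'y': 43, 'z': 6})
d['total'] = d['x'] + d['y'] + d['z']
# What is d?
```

After line 1: d = {'x': 11, 'y': 18}
After line 2 (y overwritten, z added): d = {'x': 11, 'y': 43, 'z': 6}
After line 3 (total = 11 + 43 + 6 = 60): d = {'x': 11, 'y': 43, 'z': 6, 'total': 60}

{'x': 11, 'y': 43, 'z': 6, 'total': 60}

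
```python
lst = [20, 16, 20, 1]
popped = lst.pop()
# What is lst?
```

[20, 16, 20]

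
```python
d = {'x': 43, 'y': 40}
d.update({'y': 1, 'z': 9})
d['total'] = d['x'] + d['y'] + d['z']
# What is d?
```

After line 1: d = {'x': 43, 'y': 40}
After line 2 (y overwritten, z added): d = {'x': 43, 'y': 1, 'z': 9}
After line 3 (total = 43 + 1 + 9 = 53): d = {'x': 43, 'y': 1, 'z': 9, 'total': 53}

{'x': 43, 'y': 1, 'z': 9, 'total': 53}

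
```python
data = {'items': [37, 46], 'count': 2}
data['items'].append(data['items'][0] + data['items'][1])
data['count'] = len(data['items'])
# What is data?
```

After line 1: data = {'items': [37, 46], 'count': 2}
After line 2 (append 37 + 46 = 83): data = {'items': [37, 46, 83], 'count': 2}
After line 3 (count = len(items) = 3): data = {'items': [37, 46, 83], 'count': 3}

{'items': [37, 46, 83], 'count': 3}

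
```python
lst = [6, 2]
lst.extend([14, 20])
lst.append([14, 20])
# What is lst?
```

After line 1: lst = [6, 2]
After line 2 (extend unpacks [14, 20]): lst = [6, 2, 14, 20]
After line 3 (append adds [14, 20] as single element): lst = [6, 2, 14, 20, [14, 20]]

[6, 2, 14, 20, [14, 20]]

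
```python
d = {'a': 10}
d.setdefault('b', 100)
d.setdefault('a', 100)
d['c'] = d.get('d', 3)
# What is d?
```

After line 1: d = {'a': 10}
After line 2 (setdefault adds 'b'=100): d = {'a': 10, 'b': 100}
After line 3 (setdefault 'a' no-op, already exists): d = {'a': 10, 'b': 100}
After line 4 (get('d', 3) returns default since 'd' not in d): d = {'a': 10, 'b': 100, 'c': 3}

{'a': 10, 'b': 100, 'c': 3}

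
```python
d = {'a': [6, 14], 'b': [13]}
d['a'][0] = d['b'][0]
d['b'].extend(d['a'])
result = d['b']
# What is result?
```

After line 1: d = {'a': [6, 14], 'b': [13]}
After line 2 (a[0] = b[0] = 13): d = {'a': [13, 14], 'b': [13]}
After line 3 (b.extend(a) appends [13, 14]): d = {'a': [13, 14], 'b': [13, 13, 14]}
After line 4: result = d['b'] = [13, 13, 14]

[13, 13, 14]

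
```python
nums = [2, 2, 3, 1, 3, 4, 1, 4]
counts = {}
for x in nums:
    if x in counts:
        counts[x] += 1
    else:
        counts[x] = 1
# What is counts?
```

Initial: counts = {}, nums = [2, 2, 3, 1, 3, 4, 1, 4]
See 2: counts = {2: 1}
See 2: counts = {2: 2}
See 3: counts = {2: 2, 3: 1}
See 1: counts = {2: 2, 3: 1, 1: 1}
See 3: counts = {2: 2, 3: 2, 1: 1}
See 4: counts = {2: 2, 3: 2, 1: 1, 4: 1}
See 1: counts = {2: 2, 3: 2, 1: 2, 4: 1}
See 4: counts = {2: 2, 3: 2, 1: 2, 4: 2}

{2: 2, 3: 2, 1: 2, 4: 2}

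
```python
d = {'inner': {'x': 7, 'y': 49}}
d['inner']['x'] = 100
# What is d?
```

After line 1: d = {'inner': {'x': 7, 'y': 49}}
After line 2 (inner x overwritten): d = {'inner': {'x': 100, 'y': 49}}

{'inner': {'x': 100, 'y': 49}}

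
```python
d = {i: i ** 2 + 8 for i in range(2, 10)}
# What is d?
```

{2: 12, 3: 17, 4: 24, 5: 33, 6: 44, 7: 57, 8: 72, 9: 89}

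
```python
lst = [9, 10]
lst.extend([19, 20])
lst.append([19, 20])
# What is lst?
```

After line 1: lst = [9, 10]
After line 2 (extend unpacks [19, 20]): lst = [9, 10, 19, 20]
After line 3 (append adds [19, 20] as single element): lst = [9, 10, 19, 20, [19, 20]]

[9, 10, 19, 20, [19, 20]]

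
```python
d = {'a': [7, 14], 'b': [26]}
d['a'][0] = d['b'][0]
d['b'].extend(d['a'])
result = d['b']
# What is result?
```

After line 1: d = {'a': [7, 14], 'b': [26]}
After line 2 (a[0] = b[0] = 26): d = {'a': [26, 14], 'b': [26]}
After line 3 (b.extend(a) appends [26, 14]): d = {'a': [26, 14], 'b': [26, 26, 14]}
After line 4: result = d['b'] = [26, 26, 14]

[26, 26, 14]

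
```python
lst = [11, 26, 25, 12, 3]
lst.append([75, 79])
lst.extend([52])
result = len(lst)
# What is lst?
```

After line 1: lst = [11, 26, 25, 12, 3]
After line 2 (append adds [75, 79] as single element): lst = [11, 26, 25, 12, 3, [75, 79]]
After line 3 (extend unpacks [52], adds 52): lst = [11, 26, 25, 12, 3, [75, 79], 52]
After line 4: result = len(lst) = 7

[11, 26, 25, 12, 3, [75, 79], 52]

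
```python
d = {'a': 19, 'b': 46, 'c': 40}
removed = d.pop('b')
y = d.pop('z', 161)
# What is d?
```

After line 1: d = {'a': 19, 'b': 46, 'c': 40}
After line 2 (pop 'b' returns 46): d = {'a': 19, 'c': 40}, removed = 46
After line 3 (pop 'z' missing, returns default 161): d = {'a': 19, 'c': 40}, y = 161

{'a': 19, 'c': 40}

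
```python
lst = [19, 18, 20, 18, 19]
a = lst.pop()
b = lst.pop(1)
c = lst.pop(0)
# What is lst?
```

After line 1: lst = [19, 18, 20, 18, 19]
After line 2 (pop() -> a = 19): lst = [19, 18, 20, 18]
After line 3 (pop(1) -> b = 18): lst = [19, 20, 18]
After line 4 (pop(0) -> c = 19): lst = [20, 18]

[20, 18]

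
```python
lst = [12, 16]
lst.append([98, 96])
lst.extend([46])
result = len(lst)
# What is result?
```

After line 1: lst = [12, 16]
After line 2 (append adds [98, 96] as single element): lst = [12, 16, [98, 96]]
After line 3 (extend unpacks [46], adds 46): lst = [12, 16, [98, 96], 46]
After line 4: result = len(lst) = 4

4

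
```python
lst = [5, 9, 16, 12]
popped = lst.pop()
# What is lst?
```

[5, 9, 16]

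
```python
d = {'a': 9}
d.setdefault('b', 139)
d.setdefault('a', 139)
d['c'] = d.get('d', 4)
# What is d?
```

After line 1: d = {'a': 9}
After line 2 (setdefault adds 'b'=139): d = {'a': 9, 'b': 139}
After line 3 (setdefault 'a' no-op, already exists): d = {'a': 9, 'b': 139}
After line 4 (get('d', 4) returns default since 'd' not in d): d = {'a': 9, 'b': 139, 'c': 4}

{'a': 9, 'b': 139, 'c': 4}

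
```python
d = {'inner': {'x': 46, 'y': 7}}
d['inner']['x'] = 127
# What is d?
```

After line 1: d = {'inner': {'x': 46, 'y': 7}}
After line 2 (inner x overwritten): d = {'inner': {'x': 127, 'y': 7}}

{'inner': {'x': 127, 'y': 7}}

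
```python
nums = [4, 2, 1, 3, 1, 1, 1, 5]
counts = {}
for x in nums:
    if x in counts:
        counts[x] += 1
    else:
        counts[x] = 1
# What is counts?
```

Initial: counts = {}, nums = [4, 2, 1, 3, 1, 1, 1, 5]
See 4: counts = {4: 1}
See 2: counts = {4: 1, 2: 1}
See 1: counts = {4: 1, 2: 1, 1: 1}
See 3: counts = {4: 1, 2: 1, 1: 1, 3: 1}
See 1: counts = {4: 1, 2: 1, 1: 2, 3: 1}
See 1: counts = {4: 1, 2: 1, 1: 3, 3: 1}
See 1: counts = {4: 1, 2: 1, 1: 4, 3: 1}
See 5: counts = {4: 1, 2: 1, 1: 4, 3: 1, 5: 1}

{4: 1, 2: 1, 1: 4, 3: 1, 5: 1}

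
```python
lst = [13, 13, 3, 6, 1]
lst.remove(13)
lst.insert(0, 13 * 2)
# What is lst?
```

After line 1: lst = [13, 13, 3, 6, 1]
After line 2 (remove first 13): lst = [13, 3, 6, 1]
After line 3 (insert 26 at index 0): lst = [26, 13, 3, 6, 1]

[26, 13, 3, 6, 1]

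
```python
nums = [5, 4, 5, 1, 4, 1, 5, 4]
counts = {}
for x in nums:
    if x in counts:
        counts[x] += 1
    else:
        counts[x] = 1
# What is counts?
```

Initial: counts = {}, nums = [5, 4, 5, 1, 4, 1, 5, 4]
See 5: counts = {5: 1}
See 4: counts = {5: 1, 4: 1}
See 5: counts = {5: 2, 4: 1}
See 1: counts = {5: 2, 4: 1, 1: 1}
See 4: counts = {5: 2, 4: 2, 1: 1}
See 1: counts = {5: 2, 4: 2, 1: 2}
See 5: counts = {5: 3, 4: 2, 1: 2}
See 4: counts = {5: 3, 4: 3, 1: 2}

{5: 3, 4: 3, 1: 2}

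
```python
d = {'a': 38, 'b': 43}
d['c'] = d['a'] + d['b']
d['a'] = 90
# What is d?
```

After line 1: d = {'a': 38, 'b': 43}
After line 2 (d['c'] = 38 + 43): d = {'a': 38, 'b': 43, 'c': 81}
After line 3: d = {'a': 90, 'b': 43, 'c': 81}

{'a': 90, 'b': 43, 'c': 81}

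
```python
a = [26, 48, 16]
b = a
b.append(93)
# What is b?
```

After line 1: a = [26, 48, 16]
After line 2 (b = a is an alias, same object): a = [26, 48, 16], b = [26, 48, 16]
After line 3 (b.append mutates the shared list): a = [26, 48, 16, 93], b = [26, 48, 16, 93]

[26, 48, 16, 93]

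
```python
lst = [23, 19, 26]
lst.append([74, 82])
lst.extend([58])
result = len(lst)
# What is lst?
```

After line 1: lst = [23, 19, 26]
After line 2 (append adds [74, 82] as single element): lst = [23, 19, 26, [74, 82]]
After line 3 (extend unpacks [58], adds 58): lst = [23, 19, 26, [74, 82], 58]
After line 4: result = len(lst) = 5

[23, 19, 26, [74, 82], 58]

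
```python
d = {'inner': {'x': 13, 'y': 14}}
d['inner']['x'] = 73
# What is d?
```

After line 1: d = {'inner': {'x': 13, 'y': 14}}
After line 2 (inner x overwritten): d = {'inner': {'x': 73, 'y': 14}}

{'inner': {'x': 73, 'y': 14}}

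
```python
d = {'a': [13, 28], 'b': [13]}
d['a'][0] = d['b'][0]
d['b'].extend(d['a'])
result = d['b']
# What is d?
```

After line 1: d = {'a': [13, 28], 'b': [13]}
After line 2 (a[0] = b[0] = 13): d = {'a': [13, 28], 'b': [13]}
After line 3 (b.extend(a) appends [13, 28]): d = {'a': [13, 28], 'b': [13, 13, 28]}
After line 4: result = d['b'] = [13, 13, 28]

{'a': [13, 28], 'b': [13, 13, 28]}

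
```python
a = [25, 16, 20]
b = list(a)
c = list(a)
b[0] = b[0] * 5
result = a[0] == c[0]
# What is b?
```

After line 1: a = [25, 16, 20]
After line 2 (b = list(a), copy): a = [25, 16, 20], b = [25, 16, 20]
After line 3 (c = list(a) is a copy, new object): c = [25, 16, 20]
After line 4 (b[0] = 25 * 5 = 125; only b mutates (copy)): a = [25, 16, 20], b = [125, 16, 20], c = [25, 16, 20]
After line 5 (a[0] = 25, c[0] = 25; result = True)

[125, 16, 20]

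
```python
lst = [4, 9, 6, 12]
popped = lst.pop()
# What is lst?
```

[4, 9, 6]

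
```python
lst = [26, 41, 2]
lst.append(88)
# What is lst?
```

[26, 41, 2, 88]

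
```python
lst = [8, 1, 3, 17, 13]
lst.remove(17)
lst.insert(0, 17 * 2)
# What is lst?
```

After line 1: lst = [8, 1, 3, 17, 13]
After line 2 (remove first 17): lst = [8, 1, 3, 13]
After line 3 (insert 34 at index 0): lst = [34, 8, 1, 3, 13]

[34, 8, 1, 3, 13]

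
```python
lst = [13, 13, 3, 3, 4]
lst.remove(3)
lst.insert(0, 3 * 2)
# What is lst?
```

After line 1: lst = [13, 13, 3, 3, 4]
After line 2 (remove first 3): lst = [13, 13, 3, 4]
After line 3 (insert 6 at index 0): lst = [6, 13, 13, 3, 4]

[6, 13, 13, 3, 4]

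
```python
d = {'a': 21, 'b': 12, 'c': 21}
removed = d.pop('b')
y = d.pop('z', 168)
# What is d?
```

After line 1: d = {'a': 21, 'b': 12, 'c': 21}
After line 2 (pop 'b' returns 12): d = {'a': 21, 'c': 21}, removed = 12
After line 3 (pop 'z' missing, returns default 168): d = {'a': 21, 'c': 21}, y = 168

{'a': 21, 'c': 21}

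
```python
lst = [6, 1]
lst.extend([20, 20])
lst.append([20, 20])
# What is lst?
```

After line 1: lst = [6, 1]
After line 2 (extend unpacks [20, 20]): lst = [6, 1, 20, 20]
After line 3 (append adds [20, 20] as single element): lst = [6, 1, 20, 20, [20, 20]]

[6, 1, 20, 20, [20, 20]]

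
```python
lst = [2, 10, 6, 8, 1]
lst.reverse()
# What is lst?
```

[1, 8, 6, 10, 2]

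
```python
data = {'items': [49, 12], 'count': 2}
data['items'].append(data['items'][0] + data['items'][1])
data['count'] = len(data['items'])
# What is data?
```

After line 1: data = {'items': [49, 12], 'count': 2}
After line 2 (append 49 + 12 = 61): data = {'items': [49, 12, 61], 'count': 2}
After line 3 (count = len(items) = 3): data = {'items': [49, 12, 61], 'count': 3}

{'items': [49, 12, 61], 'count': 3}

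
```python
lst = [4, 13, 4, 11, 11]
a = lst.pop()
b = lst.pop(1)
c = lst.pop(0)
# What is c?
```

After line 1: lst = [4, 13, 4, 11, 11]
After line 2 (pop() -> a = 11): lst = [4, 13, 4, 11]
After line 3 (pop(1) -> b = 13): lst = [4, 4, 11]
After line 4 (pop(0) -> c = 4): lst = [4, 11]

4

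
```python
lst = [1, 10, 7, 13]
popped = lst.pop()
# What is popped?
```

13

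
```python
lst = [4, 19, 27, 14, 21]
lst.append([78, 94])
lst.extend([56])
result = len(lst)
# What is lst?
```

After line 1: lst = [4, 19, 27, 14, 21]
After line 2 (append adds [78, 94] as single element): lst = [4, 19, 27, 14, 21, [78, 94]]
After line 3 (extend unpacks [56], adds 56): lst = [4, 19, 27, 14, 21, [78, 94], 56]
After line 4: result = len(lst) = 7

[4, 19, 27, 14, 21, [78, 94], 56]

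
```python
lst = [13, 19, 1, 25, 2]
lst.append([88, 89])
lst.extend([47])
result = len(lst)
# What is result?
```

After line 1: lst = [13, 19, 1, 25, 2]
After line 2 (append adds [88, 89] as single element): lst = [13, 19, 1, 25, 2, [88, 89]]
After line 3 (extend unpacks [47], adds 47): lst = [13, 19, 1, 25, 2, [88, 89], 47]
After line 4: result = len(lst) = 7

7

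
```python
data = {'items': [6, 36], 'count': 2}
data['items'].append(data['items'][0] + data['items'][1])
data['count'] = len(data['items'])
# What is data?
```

After line 1: data = {'items': [6, 36], 'count': 2}
After line 2 (append 6 + 36 = 42): data = {'items': [6, 36, 42], 'count': 2}
After line 3 (count = len(items) = 3): data = {'items': [6, 36, 42], 'count': 3}

{'items': [6, 36, 42], 'count': 3}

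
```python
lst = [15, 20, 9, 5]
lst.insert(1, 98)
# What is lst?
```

[15, 98, 20, 9, 5]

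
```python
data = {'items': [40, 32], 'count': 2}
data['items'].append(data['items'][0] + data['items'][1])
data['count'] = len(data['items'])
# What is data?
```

After line 1: data = {'items': [40, 32], 'count': 2}
After line 2 (append 40 + 32 = 72): data = {'items': [40, 32, 72], 'count': 2}
After line 3 (count = len(items) = 3): data = {'items': [40, 32, 72], 'count': 3}

{'items': [40, 32, 72], 'count': 3}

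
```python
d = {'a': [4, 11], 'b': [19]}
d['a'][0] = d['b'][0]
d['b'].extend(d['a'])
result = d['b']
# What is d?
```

After line 1: d = {'a': [4, 11], 'b': [19]}
After line 2 (a[0] = b[0] = 19): d = {'a': [19, 11], 'b': [19]}
After line 3 (b.extend(a) appends [19, 11]): d = {'a': [19, 11], 'b': [19, 19, 11]}
After line 4: result = d['b'] = [19, 19, 11]

{'a': [19, 11], 'b': [19, 19, 11]}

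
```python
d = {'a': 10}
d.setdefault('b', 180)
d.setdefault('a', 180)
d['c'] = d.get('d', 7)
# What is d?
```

After line 1: d = {'a': 10}
After line 2 (setdefault adds 'b'=180): d = {'a': 10, 'b': 180}
After line 3 (setdefault 'a' no-op, already exists): d = {'a': 10, 'b': 180}
After line 4 (get('d', 7) returns default since 'd' not in d): d = {'a': 10, 'b': 180, 'c': 7}

{'a': 10, 'b': 180, 'c': 7}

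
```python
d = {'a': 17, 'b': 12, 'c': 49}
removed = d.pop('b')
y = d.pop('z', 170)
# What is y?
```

After line 1: d = {'a': 17, 'b': 12, 'c': 49}
After line 2 (pop 'b' returns 12): d = {'a': 17, 'c': 49}, removed = 12
After line 3 (pop 'z' missing, returns default 170): d = {'a': 17, 'c': 49}, y = 170

170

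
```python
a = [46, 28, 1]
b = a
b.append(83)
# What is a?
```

After line 1: a = [46, 28, 1]
After line 2 (b = a is an alias, same object): a = [46, 28, 1], b = [46, 28, 1]
After line 3 (b.append mutates the shared list): a = [46, 28, 1, 83], b = [46, 28, 1, 83]

[46, 28, 1, 83]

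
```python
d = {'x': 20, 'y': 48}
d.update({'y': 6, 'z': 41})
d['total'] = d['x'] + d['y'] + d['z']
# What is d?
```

After line 1: d = {'x': 20, 'y': 48}
After line 2 (y overwritten, z added): d = {'x': 20, 'y': 6, 'z': 41}
After line 3 (total = 20 + 6 + 41 = 67): d = {'x': 20, 'y': 6, 'z': 41, 'total': 67}

{'x': 20, 'y': 6, 'z': 41, 'total': 67}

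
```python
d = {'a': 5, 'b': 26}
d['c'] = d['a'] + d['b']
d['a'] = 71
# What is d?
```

After line 1: d = {'a': 5, 'b': 26}
After line 2 (d['c'] = 5 + 26): d = {'a': 5, 'b': 26, 'c': 31}
After line 3: d = {'a': 71, 'b': 26, 'c': 31}

{'a': 71, 'b': 26, 'c': 31}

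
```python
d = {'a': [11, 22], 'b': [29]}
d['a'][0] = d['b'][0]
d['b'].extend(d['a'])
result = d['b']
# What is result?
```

After line 1: d = {'a': [11, 22], 'b': [29]}
After line 2 (a[0] = b[0] = 29): d = {'a': [29, 22], 'b': [29]}
After line 3 (b.extend(a) appends [29, 22]): d = {'a': [29, 22], 'b': [29, 29, 22]}
After line 4: result = d['b'] = [29, 29, 22]

[29, 29, 22]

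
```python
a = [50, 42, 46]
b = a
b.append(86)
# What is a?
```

After line 1: a = [50, 42, 46]
After line 2 (b = a is an alias, same object): a = [50, 42, 46], b = [50, 42, 46]
After line 3 (b.append mutates the shared list): a = [50, 42, 46, 86], b = [50, 42, 46, 86]

[50, 42, 46, 86]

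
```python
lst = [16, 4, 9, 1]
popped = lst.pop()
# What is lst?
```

[16, 4, 9]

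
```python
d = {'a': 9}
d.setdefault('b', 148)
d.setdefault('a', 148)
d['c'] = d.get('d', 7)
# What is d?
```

After line 1: d = {'a': 9}
After line 2 (setdefault adds 'b'=148): d = {'a': 9, 'b': 148}
After line 3 (setdefault 'a' no-op, already exists): d = {'a': 9, 'b': 148}
After line 4 (get('d', 7) returns default since 'd' not in d): d = {'a': 9, 'b': 148, 'c': 7}

{'a': 9, 'b': 148, 'c': 7}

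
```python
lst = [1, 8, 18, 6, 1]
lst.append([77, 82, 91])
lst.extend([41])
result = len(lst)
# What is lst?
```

After line 1: lst = [1, 8, 18, 6, 1]
After line 2 (append adds [77, 82, 91] as single element): lst = [1, 8, 18, 6, 1, [77, 82, 91]]
After line 3 (extend unpacks [41], adds 41): lst = [1, 8, 18, 6, 1, [77, 82, 91], 41]
After line 4: result = len(lst) = 7

[1, 8, 18, 6, 1, [77, 82, 91], 41]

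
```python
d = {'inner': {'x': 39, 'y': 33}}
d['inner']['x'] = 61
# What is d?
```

After line 1: d = {'inner': {'x': 39, 'y': 33}}
After line 2 (inner x overwritten): d = {'inner': {'x': 61, 'y': 33}}

{'inner': {'x': 61, 'y': 33}}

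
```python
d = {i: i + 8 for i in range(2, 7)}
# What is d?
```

{2: 10, 3: 11, 4: 12, 5: 13, 6: 14}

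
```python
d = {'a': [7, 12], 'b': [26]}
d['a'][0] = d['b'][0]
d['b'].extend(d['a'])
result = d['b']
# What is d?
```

After line 1: d = {'a': [7, 12], 'b': [26]}
After line 2 (a[0] = b[0] = 26): d = {'a': [26, 12], 'b': [26]}
After line 3 (b.extend(a) appends [26, 12]): d = {'a': [26, 12], 'b': [26, 26, 12]}
After line 4: result = d['b'] = [26, 26, 12]

{'a': [26, 12], 'b': [26, 26, 12]}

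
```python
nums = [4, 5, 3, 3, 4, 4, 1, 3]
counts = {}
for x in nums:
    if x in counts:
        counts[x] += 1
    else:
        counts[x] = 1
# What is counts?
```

Initial: counts = {}, nums = [4, 5, 3, 3, 4, 4, 1, 3]
See 4: counts = {4: 1}
See 5: counts = {4: 1, 5: 1}
See 3: counts = {4: 1, 5: 1, 3: 1}
See 3: counts = {4: 1, 5: 1, 3: 2}
See 4: counts = {4: 2, 5: 1, 3: 2}
See 4: counts = {4: 3, 5: 1, 3: 2}
See 1: counts = {4: 3, 5: 1, 3: 2, 1: 1}
See 3: counts = {4: 3, 5: 1, 3: 3, 1: 1}

{4: 3, 5: 1, 3: 3, 1: 1}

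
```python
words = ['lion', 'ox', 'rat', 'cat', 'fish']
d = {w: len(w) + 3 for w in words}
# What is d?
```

{'lion': 7, 'ox': 5, 'rat': 6, 'cat': 6, 'fish': 7}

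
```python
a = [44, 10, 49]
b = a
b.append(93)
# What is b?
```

After line 1: a = [44, 10, 49]
After line 2 (b = a is an alias, same object): a = [44, 10, 49], b = [44, 10, 49]
After line 3 (b.append mutates the shared list): a = [44, 10, 49, 93], b = [44, 10, 49, 93]

[44, 10, 49, 93]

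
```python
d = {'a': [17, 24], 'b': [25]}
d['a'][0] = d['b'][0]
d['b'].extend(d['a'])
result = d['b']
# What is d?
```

After line 1: d = {'a': [17, 24], 'b': [25]}
After line 2 (a[0] = b[0] = 25): d = {'a': [25, 24], 'b': [25]}
After line 3 (b.extend(a) appends [25, 24]): d = {'a': [25, 24], 'b': [25, 25, 24]}
After line 4: result = d['b'] = [25, 25, 24]

{'a': [25, 24], 'b': [25, 25, 24]}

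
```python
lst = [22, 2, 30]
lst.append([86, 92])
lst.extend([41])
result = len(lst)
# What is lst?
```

After line 1: lst = [22, 2, 30]
After line 2 (append adds [86, 92] as single element): lst = [22, 2, 30, [86, 92]]
After line 3 (extend unpacks [41], adds 41): lst = [22, 2, 30, [86, 92], 41]
After line 4: result = len(lst) = 5

[22, 2, 30, [86, 92], 41]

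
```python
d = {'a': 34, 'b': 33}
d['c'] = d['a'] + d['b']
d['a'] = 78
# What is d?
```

After line 1: d = {'a': 34, 'b': 33}
After line 2 (d['c'] = 34 + 33): d = {'a': 34, 'b': 33, 'c': 67}
After line 3: d = {'a': 78, 'b': 33, 'c': 67}

{'a': 78, 'b': 33, 'c': 67}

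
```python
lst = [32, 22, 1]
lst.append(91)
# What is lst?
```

[32, 22, 1, 91]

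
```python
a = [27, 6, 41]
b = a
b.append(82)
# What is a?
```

After line 1: a = [27, 6, 41]
After line 2 (b = a is an alias, same object): a = [27, 6, 41], b = [27, 6, 41]
After line 3 (b.append mutates the shared list): a = [27, 6, 41, 82], b = [27, 6, 41, 82]

[27, 6, 41, 82]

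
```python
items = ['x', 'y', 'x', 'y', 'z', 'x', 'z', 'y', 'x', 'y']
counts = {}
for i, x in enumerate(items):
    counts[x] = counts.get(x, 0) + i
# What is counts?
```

Initial: counts = {}, items = ['x', 'y', 'x', 'y', 'z', 'x', 'z', 'y', 'x', 'y']
i=0, x='x': counts = {'x': 0}
i=1, x='y': counts = {'x': 0, 'y': 1}
i=2, x='x': counts = {'x': 2, 'y': 1}
i=3, x='y': counts = {'x': 2, 'y': 4}
i=4, x='z': counts = {'x': 2, 'y': 4, 'z': 4}
i=5, x='x': counts = {'x': 7, 'y': 4, 'z': 4}
i=6, x='z': counts = {'x': 7, 'y': 4, 'z': 10}
i=7, x='y': counts = {'x': 7, 'y': 11, 'z': 10}
i=8, x='x': counts = {'x': 15, 'y': 11, 'z': 10}
i=9, x='y': counts = {'x': 15, 'y': 20, 'z': 10}

{'x': 15, 'y': 20, 'z': 10}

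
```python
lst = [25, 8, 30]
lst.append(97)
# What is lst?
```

[25, 8, 30, 97]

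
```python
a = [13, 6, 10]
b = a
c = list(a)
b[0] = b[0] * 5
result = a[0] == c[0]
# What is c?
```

After line 1: a = [13, 6, 10]
After line 2 (b = a, alias): a = [13, 6, 10], b = [13, 6, 10]
After line 3 (c = list(a) is a copy, new object): c = [13, 6, 10]
After line 4 (b[0] = 13 * 5 = 65; mutates shared a/b): a = b = [65, 6, 10], c = [13, 6, 10]
After line 5 (a[0] = 65, c[0] = 13; result = False)

[13, 6, 10]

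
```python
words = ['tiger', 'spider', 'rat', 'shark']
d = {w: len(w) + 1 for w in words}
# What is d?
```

{'tiger': 6, 'spider': 7, 'rat': 4, 'shark': 6}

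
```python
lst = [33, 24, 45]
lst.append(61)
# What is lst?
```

[33, 24, 45, 61]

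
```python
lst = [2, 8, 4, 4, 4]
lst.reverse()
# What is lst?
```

[4, 4, 4, 8, 2]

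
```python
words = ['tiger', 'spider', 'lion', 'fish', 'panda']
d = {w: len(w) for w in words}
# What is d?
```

{'tiger': 5, 'spider': 6, 'lion': 4, 'fish': 4, 'panda': 5}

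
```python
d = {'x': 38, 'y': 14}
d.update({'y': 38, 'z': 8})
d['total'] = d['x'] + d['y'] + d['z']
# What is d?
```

After line 1: d = {'x': 38, 'y': 14}
After line 2 (y overwritten, z added): d = {'x': 38, 'y': 38, 'z': 8}
After line 3 (total = 38 + 38 + 8 = 84): d = {'x': 38, 'y': 38, 'z': 8, 'total': 84}

{'x': 38, 'y': 38, 'z': 8, 'total': 84}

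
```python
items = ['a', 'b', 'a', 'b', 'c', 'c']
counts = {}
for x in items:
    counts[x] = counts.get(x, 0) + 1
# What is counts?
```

Initial: counts = {}, items = ['a', 'b', 'a', 'b', 'c', 'c']
See 'a': counts = {'a': 1}
See 'b': counts = {'a': 1, 'b': 1}
See 'a': counts = {'a': 2, 'b': 1}
See 'b': counts = {'a': 2, 'b': 2}
See 'c': counts = {'a': 2, 'b': 2, 'c': 1}
See 'c': counts = {'a': 2, 'b': 2, 'c': 2}

{'a': 2, 'b': 2, 'c': 2}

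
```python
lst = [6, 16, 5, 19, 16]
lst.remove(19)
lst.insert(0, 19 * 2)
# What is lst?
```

After line 1: lst = [6, 16, 5, 19, 16]
After line 2 (remove first 19): lst = [6, 16, 5, 16]
After line 3 (insert 38 at index 0): lst = [38, 6, 16, 5, 16]

[38, 6, 16, 5, 16]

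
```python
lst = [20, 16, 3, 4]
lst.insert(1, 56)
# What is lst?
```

[20, 56, 16, 3, 4]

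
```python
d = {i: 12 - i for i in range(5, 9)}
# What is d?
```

{5: 7, 6: 6, 7: 5, 8: 4}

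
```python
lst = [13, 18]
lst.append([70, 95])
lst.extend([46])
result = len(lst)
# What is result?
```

After line 1: lst = [13, 18]
After line 2 (append adds [70, 95] as single element): lst = [13, 18, [70, 95]]
After line 3 (extend unpacks [46], adds 46): lst = [13, 18, [70, 95], 46]
After line 4: result = len(lst) = 4

4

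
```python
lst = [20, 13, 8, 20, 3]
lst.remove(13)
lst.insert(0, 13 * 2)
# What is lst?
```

After line 1: lst = [20, 13, 8, 20, 3]
After line 2 (remove first 13): lst = [20, 8, 20, 3]
After line 3 (insert 26 at index 0): lst = [26, 20, 8, 20, 3]

[26, 20, 8, 20, 3]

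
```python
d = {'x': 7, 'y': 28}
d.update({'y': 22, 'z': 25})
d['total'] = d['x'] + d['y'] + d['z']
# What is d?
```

After line 1: d = {'x': 7, 'y': 28}
After line 2 (y overwritten, z added): d = {'x': 7, 'y': 22, 'z': 25}
After line 3 (total = 7 + 22 + 25 = 54): d = {'x': 7, 'y': 22, 'z': 25, 'total': 54}

{'x': 7, 'y': 22, 'z': 25, 'total': 54}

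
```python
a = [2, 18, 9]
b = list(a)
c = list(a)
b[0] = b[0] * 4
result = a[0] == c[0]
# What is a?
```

After line 1: a = [2, 18, 9]
After line 2 (b = list(a), copy): a = [2, 18, 9], b = [2, 18, 9]
After line 3 (c = list(a) is a copy, new object): c = [2, 18, 9]
After line 4 (b[0] = 2 * 4 = 8; only b mutates (copy)): a = [2, 18, 9], b = [8, 18, 9], c = [2, 18, 9]
After line 5 (a[0] = 2, c[0] = 2; result = True)

[2, 18, 9]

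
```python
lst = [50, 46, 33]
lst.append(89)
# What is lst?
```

[50, 46, 33, 89]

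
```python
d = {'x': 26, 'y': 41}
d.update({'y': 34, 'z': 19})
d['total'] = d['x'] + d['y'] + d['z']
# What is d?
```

After line 1: d = {'x': 26, 'y': 41}
After line 2 (y overwritten, z added): d = {'x': 26, 'y': 34, 'z': 19}
After line 3 (total = 26 + 34 + 19 = 79): d = {'x': 26, 'y': 34, 'z': 19, 'total': 79}

{'x': 26, 'y': 34, 'z': 19, 'total': 79}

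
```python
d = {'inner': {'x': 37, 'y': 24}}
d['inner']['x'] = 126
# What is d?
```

After line 1: d = {'inner': {'x': 37, 'y': 24}}
After line 2 (inner x overwritten): d = {'inner': {'x': 126, 'y': 24}}

{'inner': {'x': 126, 'y': 24}}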